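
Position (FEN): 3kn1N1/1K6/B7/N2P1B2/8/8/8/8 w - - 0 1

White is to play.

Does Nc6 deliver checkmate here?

yes

After Nc6: black king on d8; in check: yes, from the white knight on c6.
King squares — c7: attacked by Kb7; d7: attacked by Bf5; e7: attacked by Nc6; c8: attacked by Bf5; e8: own knight.
Black has no legal moves → checkmate.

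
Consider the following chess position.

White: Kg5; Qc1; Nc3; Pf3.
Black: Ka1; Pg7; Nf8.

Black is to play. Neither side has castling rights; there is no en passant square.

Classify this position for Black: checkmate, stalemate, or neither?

checkmate

Black to move; black king on a1.
In check: yes, from the white queen on c1.
King squares — b1: attacked by Qc1; a2: attacked by Nc3; b2: attacked by Qc1.
Legal moves for Black: none.
In check with no legal moves → checkmate.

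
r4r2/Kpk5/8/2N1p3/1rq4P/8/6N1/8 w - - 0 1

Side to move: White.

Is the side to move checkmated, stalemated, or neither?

White to move; white king on a7.
In check: yes, from the black rook on a8.
King squares — a6: attacked by Qc4; b6: attacked by Rb4; b7: attacked by Rb4; a8: attacked by Rf8; b8: attacked by Kc7.
Legal moves for White: none.
In check with no legal moves → checkmate.

checkmate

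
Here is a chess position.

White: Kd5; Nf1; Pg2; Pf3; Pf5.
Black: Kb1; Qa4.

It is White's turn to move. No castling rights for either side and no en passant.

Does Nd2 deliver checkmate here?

no

After Nd2: black king on b1; in check: yes, from the white knight on d2.
Black has 5 legal replies: Kc2, Kb2, Ka2, Kc1, Ka1.
In check but a legal move exists → not checkmate.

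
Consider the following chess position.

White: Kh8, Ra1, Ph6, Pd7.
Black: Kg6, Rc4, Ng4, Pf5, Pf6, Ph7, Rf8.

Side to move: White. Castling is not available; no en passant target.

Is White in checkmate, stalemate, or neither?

White to move; white king on h8.
In check: yes, from the black rook on f8.
King squares — g7: attacked by Kg6; h7: attacked by Kg6; g8: attacked by Rf8.
Legal moves for White: none.
In check with no legal moves → checkmate.

checkmate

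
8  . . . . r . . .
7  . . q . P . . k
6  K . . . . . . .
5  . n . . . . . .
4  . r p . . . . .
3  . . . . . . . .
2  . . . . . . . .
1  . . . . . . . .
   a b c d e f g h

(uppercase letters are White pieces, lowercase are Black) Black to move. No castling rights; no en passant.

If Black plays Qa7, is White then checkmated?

yes

After Qa7: white king on a6; in check: yes, from the black queen on a7.
King squares — a5: attacked by Qa7; b5: attacked by Rb4; b6: attacked by Qa7; a7: attacked by Nb5; b7: attacked by Qa7.
White has no legal moves → checkmate.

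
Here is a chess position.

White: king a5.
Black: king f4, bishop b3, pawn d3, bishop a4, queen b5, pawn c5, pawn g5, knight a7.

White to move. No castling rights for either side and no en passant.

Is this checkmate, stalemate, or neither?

White to move; white king on a5.
In check: yes, from the black queen on b5.
King squares — a4: attacked by Bb3; b4: attacked by Qb5; b5: attacked by Ba4; a6: attacked by Qb5; b6: attacked by Qb5.
Legal moves for White: none.
In check with no legal moves → checkmate.

checkmate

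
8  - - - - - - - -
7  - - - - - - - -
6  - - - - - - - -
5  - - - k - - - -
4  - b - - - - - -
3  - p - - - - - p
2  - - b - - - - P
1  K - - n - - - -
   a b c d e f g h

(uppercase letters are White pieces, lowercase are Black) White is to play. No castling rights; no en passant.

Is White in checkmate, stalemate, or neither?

stalemate

White to move; white king on a1.
In check: no.
King squares — b1: attacked by Bc2; a2: attacked by Pb3; b2: attacked by Nd1.
Legal moves for White: none.
Not in check and no legal moves → stalemate.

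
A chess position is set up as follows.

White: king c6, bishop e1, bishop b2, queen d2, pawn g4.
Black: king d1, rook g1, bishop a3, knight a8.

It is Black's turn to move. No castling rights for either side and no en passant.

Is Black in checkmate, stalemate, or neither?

Black to move; black king on d1.
In check: yes, from the white queen on d2.
King squares — c1: attacked by Bb2; e1: attacked by Qd2; c2: attacked by Qd2; d2: attacked by Be1; e2: attacked by Qd2.
Legal moves for Black: none.
In check with no legal moves → checkmate.

checkmate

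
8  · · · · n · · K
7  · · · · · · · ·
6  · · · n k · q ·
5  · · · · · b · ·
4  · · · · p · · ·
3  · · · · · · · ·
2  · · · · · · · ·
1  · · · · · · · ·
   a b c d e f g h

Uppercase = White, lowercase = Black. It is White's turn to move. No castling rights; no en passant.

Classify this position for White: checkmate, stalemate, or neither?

White to move; white king on h8.
In check: no.
King squares — g7: attacked by Qg6; h7: attacked by Qg6; g8: attacked by Qg6.
Legal moves for White: none.
Not in check and no legal moves → stalemate.

stalemate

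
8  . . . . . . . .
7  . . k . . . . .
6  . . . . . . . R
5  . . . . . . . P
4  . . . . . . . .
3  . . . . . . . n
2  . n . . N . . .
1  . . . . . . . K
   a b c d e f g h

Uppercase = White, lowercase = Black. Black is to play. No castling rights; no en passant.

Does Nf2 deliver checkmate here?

After Nf2: white king on h1; in check: yes, from the black knight on f2.
White has 3 legal replies: Kh2, Kg2, Kg1.
In check but a legal move exists → not checkmate.

no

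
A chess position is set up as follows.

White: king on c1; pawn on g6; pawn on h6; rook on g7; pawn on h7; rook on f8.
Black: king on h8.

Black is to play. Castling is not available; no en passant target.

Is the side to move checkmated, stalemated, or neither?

checkmate

Black to move; black king on h8.
In check: yes, from the white rook on f8.
King squares — g7: attacked by Ph6; h7: attacked by Pg6; g8: attacked by Rg7.
Legal moves for Black: none.
In check with no legal moves → checkmate.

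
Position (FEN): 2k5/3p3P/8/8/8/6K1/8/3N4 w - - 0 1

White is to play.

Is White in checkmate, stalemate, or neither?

neither

White to move; white king on g3.
In check: no.
Legal moves for White: Kh4, Kg4, Kf4, Kh3, Kf3, Kh2, Kg2, Kf2, Ne3, Nc3, Nf2, Nb2, h8=Q+, h8=R+, h8=B, h8=N.
White has 16 legal moves and is not in check → neither.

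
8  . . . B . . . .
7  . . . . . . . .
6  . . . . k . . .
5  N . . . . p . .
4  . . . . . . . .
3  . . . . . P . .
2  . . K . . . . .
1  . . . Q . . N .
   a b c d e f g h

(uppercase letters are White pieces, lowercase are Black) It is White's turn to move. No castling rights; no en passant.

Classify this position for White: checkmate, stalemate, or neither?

White to move; white king on c2.
In check: no.
Legal moves for White include: Be7, Bc7, Bf6, Bb6, Bg5, Bh4, Nb7, Nc6, Nc4, Nb3, Kd3, Kc3, Kb3, Kd2, Kb2, Kc1, Kb1, Nh3, ... (list truncated; more exist).
White has legal moves and is not in check → neither.

neither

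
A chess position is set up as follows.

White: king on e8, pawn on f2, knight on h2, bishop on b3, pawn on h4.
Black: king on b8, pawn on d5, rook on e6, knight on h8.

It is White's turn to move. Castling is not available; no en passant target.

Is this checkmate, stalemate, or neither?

White to move; white king on e8.
In check: yes, from the black rook on e6.
King squares — d7: available; e7: attacked by Re6; f7: attacked by Nh8; d8: available; f8: available.
Legal moves for White: Kf8, Kd8, Kd7.
White is in check but has 3 legal moves → neither.

neither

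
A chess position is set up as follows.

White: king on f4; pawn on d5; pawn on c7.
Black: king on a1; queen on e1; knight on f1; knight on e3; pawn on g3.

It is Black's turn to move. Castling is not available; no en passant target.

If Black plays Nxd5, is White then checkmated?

no

After Nxd5: white king on f4; in check: yes, from the black knight on d5.
White has 4 legal replies: Kg5, Kf5, Kg4, Kf3.
In check but a legal move exists → not checkmate.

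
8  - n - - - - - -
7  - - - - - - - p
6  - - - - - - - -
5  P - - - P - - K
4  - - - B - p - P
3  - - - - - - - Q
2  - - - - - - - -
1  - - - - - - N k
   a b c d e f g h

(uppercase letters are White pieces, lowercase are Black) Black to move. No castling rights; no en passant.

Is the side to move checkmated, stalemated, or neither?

Black to move; black king on h1.
In check: yes, from the white queen on h3.
King squares — g1: attacked by Bd4; g2: attacked by Qh3; h2: attacked by Qh3.
Legal moves for Black: none.
In check with no legal moves → checkmate.

checkmate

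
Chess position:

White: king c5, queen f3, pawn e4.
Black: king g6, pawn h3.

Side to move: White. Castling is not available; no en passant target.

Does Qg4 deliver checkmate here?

no

After Qg4: black king on g6; in check: yes, from the white queen on g4.
Black has 4 legal replies: Kh7, Kf7, Kh6, Kf6.
In check but a legal move exists → not checkmate.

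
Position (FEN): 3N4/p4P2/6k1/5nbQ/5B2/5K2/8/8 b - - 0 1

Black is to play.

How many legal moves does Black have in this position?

3

Black to move; king on g6.
In check: yes, from the white queen on h5.
Legal moves: Kg7, Kf6, Kxh5.
Count: 3.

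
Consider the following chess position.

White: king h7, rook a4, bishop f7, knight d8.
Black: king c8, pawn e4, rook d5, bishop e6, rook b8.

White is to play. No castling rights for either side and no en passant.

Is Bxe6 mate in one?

no

After Bxe6: black king on c8; in check: yes, from the white bishop on e6.
Black has 3 legal replies: Kxd8, Kc7, Rd7+.
In check but a legal move exists → not checkmate.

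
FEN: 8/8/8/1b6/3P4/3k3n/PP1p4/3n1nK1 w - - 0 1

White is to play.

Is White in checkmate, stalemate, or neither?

White to move; white king on g1.
In check: yes, from the black knight on h3.
King squares — f1: available; h1: available; f2: attacked by Nd1; g2: available; h2: attacked by Nf1.
Legal moves for White: Kg2, Kh1, Kxf1.
White is in check but has 3 legal moves → neither.

neither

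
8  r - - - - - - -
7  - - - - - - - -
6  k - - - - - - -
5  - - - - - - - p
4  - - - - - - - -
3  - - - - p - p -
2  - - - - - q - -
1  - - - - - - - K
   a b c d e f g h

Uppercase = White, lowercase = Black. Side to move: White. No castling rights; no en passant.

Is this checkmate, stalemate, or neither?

stalemate

White to move; white king on h1.
In check: no.
King squares — g1: attacked by Qf2; g2: attacked by Qf2; h2: attacked by Qf2.
Legal moves for White: none.
Not in check and no legal moves → stalemate.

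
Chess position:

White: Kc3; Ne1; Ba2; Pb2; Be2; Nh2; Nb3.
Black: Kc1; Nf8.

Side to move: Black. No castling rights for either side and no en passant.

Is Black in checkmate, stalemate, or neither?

Black to move; black king on c1.
In check: yes, from the white knight on b3.
King squares — b1: attacked by Ba2; d1: attacked by Be2; b2: attacked by Kc3; c2: attacked by Ne1; d2: attacked by Nb3.
Legal moves for Black: none.
In check with no legal moves → checkmate.

checkmate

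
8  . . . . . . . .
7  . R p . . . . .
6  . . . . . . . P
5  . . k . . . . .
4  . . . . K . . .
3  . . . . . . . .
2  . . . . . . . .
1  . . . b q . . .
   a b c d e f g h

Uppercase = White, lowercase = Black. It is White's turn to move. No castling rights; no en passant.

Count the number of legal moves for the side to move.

White to move; king on e4.
In check: yes, from the black queen on e1.
Legal moves: Kf5, Kf4, Kd3.
Count: 3.

3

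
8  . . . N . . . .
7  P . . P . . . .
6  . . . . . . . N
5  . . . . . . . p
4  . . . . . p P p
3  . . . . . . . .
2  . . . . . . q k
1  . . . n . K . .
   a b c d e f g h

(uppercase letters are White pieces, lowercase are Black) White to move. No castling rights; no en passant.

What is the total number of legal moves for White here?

1

White to move; king on f1.
In check: yes, from the black queen on g2.
Legal moves: Ke1.
Count: 1.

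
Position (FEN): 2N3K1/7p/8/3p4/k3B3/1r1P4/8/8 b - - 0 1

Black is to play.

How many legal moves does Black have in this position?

18

Black to move; king on a4.
In check: no.
Legal moves: Kb5, Ka5, Kb4, Ka3, Rb8, Rb7, Rb6, Rb5, Rb4, Rxd3, Rc3, Ra3, Rb2, Rb1, dxe4, h6, d4, h5.
Count: 18.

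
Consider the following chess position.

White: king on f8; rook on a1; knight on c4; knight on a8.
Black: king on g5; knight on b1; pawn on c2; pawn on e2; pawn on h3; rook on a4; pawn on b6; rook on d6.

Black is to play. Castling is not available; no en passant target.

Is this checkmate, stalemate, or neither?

neither

Black to move; black king on g5.
In check: no.
Legal moves for Black include: Rd8+, Rd7, Rh6, Rg6, Rf6+, Re6, Rc6, Rd5, Rd4, Rd3, Rd2, Rd1, Kh6, Kg6, Kf6, Kh5, Kf5, Kh4, ... (list truncated; more exist).
Black has legal moves and is not in check → neither.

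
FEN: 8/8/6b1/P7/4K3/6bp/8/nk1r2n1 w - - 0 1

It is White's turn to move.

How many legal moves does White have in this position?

White to move; king on e4.
In check: yes, from the black bishop on g6.
Legal moves: Ke3.
Count: 1.

1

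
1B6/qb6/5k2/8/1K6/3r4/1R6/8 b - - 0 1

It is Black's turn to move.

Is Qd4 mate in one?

no

After Qd4: white king on b4; in check: yes, from the black queen on d4.
White has 2 legal replies: Kb5, Ka5.
In check but a legal move exists → not checkmate.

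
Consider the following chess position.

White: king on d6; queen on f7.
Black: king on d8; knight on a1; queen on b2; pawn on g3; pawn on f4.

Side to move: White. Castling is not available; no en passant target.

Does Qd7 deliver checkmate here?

yes

After Qd7: black king on d8; in check: yes, from the white queen on d7.
King squares — c7: attacked by Kd6; d7: attacked by Kd6; e7: attacked by Kd6; c8: attacked by Qd7; e8: attacked by Qd7.
Black has no legal moves → checkmate.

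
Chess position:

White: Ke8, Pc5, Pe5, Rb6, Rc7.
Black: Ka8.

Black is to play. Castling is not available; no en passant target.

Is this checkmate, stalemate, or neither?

Black to move; black king on a8.
In check: no.
King squares — a7: attacked by Rc7; b7: attacked by Rb6; b8: attacked by Rb6.
Legal moves for Black: none.
Not in check and no legal moves → stalemate.

stalemate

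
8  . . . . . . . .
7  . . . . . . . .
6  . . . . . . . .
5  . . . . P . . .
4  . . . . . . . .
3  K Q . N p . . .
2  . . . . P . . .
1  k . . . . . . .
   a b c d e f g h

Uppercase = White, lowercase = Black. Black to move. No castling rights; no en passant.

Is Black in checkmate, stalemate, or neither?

stalemate

Black to move; black king on a1.
In check: no.
King squares — b1: attacked by Qb3; a2: attacked by Ka3; b2: attacked by Ka3.
Legal moves for Black: none.
Not in check and no legal moves → stalemate.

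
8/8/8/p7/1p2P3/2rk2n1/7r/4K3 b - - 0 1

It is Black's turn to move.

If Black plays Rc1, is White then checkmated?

After Rc1: white king on e1; in check: yes, from the black rook on c1.
King squares — d1: attacked by Rc1; f1: attacked by Rc1; d2: attacked by Rh2; e2: attacked by Rh2; f2: attacked by Rh2.
White has no legal moves → checkmate.

yes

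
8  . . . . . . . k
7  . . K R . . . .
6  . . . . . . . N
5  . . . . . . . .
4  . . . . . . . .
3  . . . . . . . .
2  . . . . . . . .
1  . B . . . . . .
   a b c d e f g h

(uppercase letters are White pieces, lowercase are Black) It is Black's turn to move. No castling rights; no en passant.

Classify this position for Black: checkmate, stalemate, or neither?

stalemate

Black to move; black king on h8.
In check: no.
King squares — g7: attacked by Rd7; h7: attacked by Bb1; g8: attacked by Nh6.
Legal moves for Black: none.
Not in check and no legal moves → stalemate.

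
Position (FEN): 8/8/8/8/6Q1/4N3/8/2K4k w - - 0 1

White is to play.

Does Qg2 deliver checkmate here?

After Qg2: black king on h1; in check: yes, from the white queen on g2.
King squares — g1: attacked by Qg2; g2: attacked by Ne3; h2: attacked by Qg2.
Black has no legal moves → checkmate.

yes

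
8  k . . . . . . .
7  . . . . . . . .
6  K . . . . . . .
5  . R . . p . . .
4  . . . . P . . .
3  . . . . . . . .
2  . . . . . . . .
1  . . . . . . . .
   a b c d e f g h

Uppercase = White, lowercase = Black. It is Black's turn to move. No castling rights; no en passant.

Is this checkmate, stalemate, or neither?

Black to move; black king on a8.
In check: no.
King squares — a7: attacked by Ka6; b7: attacked by Rb5; b8: attacked by Rb5.
Legal moves for Black: none.
Not in check and no legal moves → stalemate.

stalemate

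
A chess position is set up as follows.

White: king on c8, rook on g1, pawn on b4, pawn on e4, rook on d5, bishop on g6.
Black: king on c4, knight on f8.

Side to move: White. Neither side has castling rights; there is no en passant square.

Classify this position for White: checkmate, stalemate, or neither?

White to move; white king on c8.
In check: no.
Legal moves for White include: Kd8, Kb8, Kc7, Kb7, Be8, Bh7, Bf7, Bh5, Bf5, Rd8, Rd7, Rd6, Rh5, Rdg5, Rf5, Re5, Rc5+, Rb5, ... (list truncated; more exist).
White has legal moves and is not in check → neither.

neither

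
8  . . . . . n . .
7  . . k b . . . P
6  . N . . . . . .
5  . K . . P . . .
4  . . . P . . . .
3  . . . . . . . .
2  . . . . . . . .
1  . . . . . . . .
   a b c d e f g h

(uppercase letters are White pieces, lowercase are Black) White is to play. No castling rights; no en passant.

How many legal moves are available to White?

6

White to move; king on b5.
In check: yes, from the black bishop on d7.
Legal moves: Ka6, Kc5, Ka5, Kc4, Kb4, Nxd7.
Count: 6.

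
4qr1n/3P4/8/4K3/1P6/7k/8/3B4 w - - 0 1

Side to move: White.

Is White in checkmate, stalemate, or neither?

neither

White to move; white king on e5.
In check: yes, from the black queen on e8.
Legal moves for White: Kd6, Kd5, Kd4, dxe8=Q, dxe8=R, dxe8=B, dxe8=N.
White is in check but has 7 legal moves → neither.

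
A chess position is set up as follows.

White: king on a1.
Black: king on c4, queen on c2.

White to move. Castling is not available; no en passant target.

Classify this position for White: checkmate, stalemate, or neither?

White to move; white king on a1.
In check: no.
King squares — b1: attacked by Qc2; a2: attacked by Qc2; b2: attacked by Qc2.
Legal moves for White: none.
Not in check and no legal moves → stalemate.

stalemate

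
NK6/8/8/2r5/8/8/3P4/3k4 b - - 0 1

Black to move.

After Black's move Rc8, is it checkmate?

no

After Rc8: white king on b8; in check: yes, from the black rook on c8.
White has 3 legal replies: Kxc8, Kb7, Ka7.
In check but a legal move exists → not checkmate.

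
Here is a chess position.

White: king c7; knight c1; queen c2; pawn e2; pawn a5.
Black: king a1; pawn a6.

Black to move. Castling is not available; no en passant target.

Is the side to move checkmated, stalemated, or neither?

Black to move; black king on a1.
In check: no.
King squares — b1: attacked by Qc2; a2: attacked by Nc1; b2: attacked by Qc2.
Legal moves for Black: none.
Not in check and no legal moves → stalemate.

stalemate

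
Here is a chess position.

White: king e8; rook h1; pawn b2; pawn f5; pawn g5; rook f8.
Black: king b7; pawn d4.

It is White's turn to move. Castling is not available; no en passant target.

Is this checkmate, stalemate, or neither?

neither

White to move; white king on e8.
In check: no.
Legal moves for White include: Rfh8, Rg8, Rf7+, Rf6, Kd8, Kf7, Ke7, Kd7, Rhh8, Rh7+, Rh6, Rh5, Rh4, Rh3, Rh2, Rg1, Rf1, Re1, ... (list truncated; more exist).
White has legal moves and is not in check → neither.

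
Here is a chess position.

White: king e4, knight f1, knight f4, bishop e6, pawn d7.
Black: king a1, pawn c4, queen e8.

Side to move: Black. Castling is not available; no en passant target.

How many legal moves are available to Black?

Black to move; king on a1.
In check: no.
Legal moves: Qh8, Qg8, Qf8, Qd8, Qc8, Qb8, Qa8+, Qf7, Qe7, Qxd7, Qg6+, Qxe6+, Qh5, Kb2, Ka2, Kb1, c3.
Count: 17.

17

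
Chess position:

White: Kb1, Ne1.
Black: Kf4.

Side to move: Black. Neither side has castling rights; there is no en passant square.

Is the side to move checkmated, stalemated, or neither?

Black to move; black king on f4.
In check: no.
Legal moves for Black: Kg5, Kf5, Ke5, Kg4, Ke4, Kg3, Ke3.
Black has 7 legal moves and is not in check → neither.

neither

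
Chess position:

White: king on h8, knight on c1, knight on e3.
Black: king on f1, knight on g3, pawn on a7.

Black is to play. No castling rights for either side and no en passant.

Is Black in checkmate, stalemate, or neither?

Black to move; black king on f1.
In check: yes, from the white knight on e3.
Legal moves for Black: Kf2, Kg1, Ke1.
Black is in check but has 3 legal moves → neither.

neither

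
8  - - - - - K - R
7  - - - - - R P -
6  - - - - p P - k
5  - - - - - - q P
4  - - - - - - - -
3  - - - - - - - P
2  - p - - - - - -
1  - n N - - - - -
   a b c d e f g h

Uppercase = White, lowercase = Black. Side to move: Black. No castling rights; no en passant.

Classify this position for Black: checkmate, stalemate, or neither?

Black to move; black king on h6.
In check: yes, from the white rook on h8.
King squares — g5: own queen; h5: attacked by Rh8; g6: attacked by Ph5; g7: attacked by Pf6; h7: attacked by Rh8.
Legal moves for Black: none.
In check with no legal moves → checkmate.

checkmate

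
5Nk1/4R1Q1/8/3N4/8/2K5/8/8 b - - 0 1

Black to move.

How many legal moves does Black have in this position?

Black to move; king on g8.
In check: yes, from the white queen on g7.
Legal moves: none.
Count: 0.

0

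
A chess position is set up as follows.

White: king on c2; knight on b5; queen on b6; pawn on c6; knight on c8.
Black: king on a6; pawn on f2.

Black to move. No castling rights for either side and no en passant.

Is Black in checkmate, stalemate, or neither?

checkmate

Black to move; black king on a6.
In check: yes, from the white queen on b6.
King squares — a5: attacked by Qb6; b5: attacked by Qb6; b6: attacked by Nc8; a7: attacked by Nb5; b7: attacked by Qb6.
Legal moves for Black: none.
In check with no legal moves → checkmate.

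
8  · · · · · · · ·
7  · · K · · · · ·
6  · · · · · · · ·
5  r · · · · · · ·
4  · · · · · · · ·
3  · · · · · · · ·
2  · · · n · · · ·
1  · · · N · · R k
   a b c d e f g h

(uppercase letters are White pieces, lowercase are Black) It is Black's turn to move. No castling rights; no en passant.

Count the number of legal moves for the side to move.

2

Black to move; king on h1.
In check: yes, from the white rook on g1.
Legal moves: Kh2, Kxg1.
Count: 2.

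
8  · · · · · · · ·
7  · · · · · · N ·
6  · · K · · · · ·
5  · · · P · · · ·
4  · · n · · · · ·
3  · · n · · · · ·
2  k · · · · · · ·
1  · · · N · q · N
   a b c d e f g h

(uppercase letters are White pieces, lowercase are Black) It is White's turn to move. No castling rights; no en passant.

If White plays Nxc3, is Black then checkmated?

no

After Nxc3: black king on a2; in check: yes, from the white knight on c3.
Black has 4 legal replies: Kb3, Ka3, Kb2, Ka1.
In check but a legal move exists → not checkmate.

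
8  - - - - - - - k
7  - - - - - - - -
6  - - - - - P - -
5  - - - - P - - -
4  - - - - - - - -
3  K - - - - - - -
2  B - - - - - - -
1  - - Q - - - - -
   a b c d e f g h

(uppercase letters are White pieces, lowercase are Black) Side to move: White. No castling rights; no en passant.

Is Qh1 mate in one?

After Qh1: black king on h8; in check: yes, from the white queen on h1.
King squares — g7: attacked by Pf6; h7: attacked by Qh1; g8: attacked by Ba2.
Black has no legal moves → checkmate.

yes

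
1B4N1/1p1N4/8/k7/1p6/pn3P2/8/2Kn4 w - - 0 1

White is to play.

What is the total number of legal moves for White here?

3

White to move; king on c1.
In check: yes, from the black knight on b3.
Legal moves: Kc2, Kxd1, Kb1.
Count: 3.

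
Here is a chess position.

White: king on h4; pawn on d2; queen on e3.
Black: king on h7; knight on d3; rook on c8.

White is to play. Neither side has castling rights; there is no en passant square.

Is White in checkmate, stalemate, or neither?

neither

White to move; white king on h4.
In check: no.
Legal moves for White include: Kh5, Kg5, Kg4, Kh3, Kg3, Qe8, Qe7+, Qa7+, Qh6+, Qe6, Qb6, Qg5, Qe5, Qc5, Qf4, Qe4+, Qd4, Qh3, ... (list truncated; more exist).
White has legal moves and is not in check → neither.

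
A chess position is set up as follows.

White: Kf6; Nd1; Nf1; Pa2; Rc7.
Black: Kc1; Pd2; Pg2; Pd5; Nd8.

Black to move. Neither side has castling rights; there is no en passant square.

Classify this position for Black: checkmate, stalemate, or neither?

neither

Black to move; black king on c1.
In check: yes, from the white rook on c7.
King squares — b1: available; d1: available; b2: attacked by Nd1; c2: attacked by Rc7; d2: own pawn.
Legal moves for Black: Kxd1, Kb1, Nc6.
Black is in check but has 3 legal moves → neither.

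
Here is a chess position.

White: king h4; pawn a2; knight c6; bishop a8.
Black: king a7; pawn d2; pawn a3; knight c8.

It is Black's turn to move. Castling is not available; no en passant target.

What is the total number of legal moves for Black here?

3

Black to move; king on a7.
In check: yes, from the white knight on c6.
Legal moves: Kxa8, Kb6, Ka6.
Count: 3.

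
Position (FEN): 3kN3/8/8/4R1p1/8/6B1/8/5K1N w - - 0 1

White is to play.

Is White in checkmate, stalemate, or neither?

neither

White to move; white king on f1.
In check: no.
Legal moves for White include: Ng7, Nc7, Nf6, Nd6, Re7, Re6, Rxg5, Rf5, Rd5+, Rc5, Rb5, Ra5, Re4, Re3, Re2, Re1, Bh4, Bf4, ... (list truncated; more exist).
White has legal moves and is not in check → neither.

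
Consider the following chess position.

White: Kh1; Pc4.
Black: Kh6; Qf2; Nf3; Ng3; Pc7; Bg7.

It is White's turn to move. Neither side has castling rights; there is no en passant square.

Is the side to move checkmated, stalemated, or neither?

checkmate

White to move; white king on h1.
In check: yes, from the black knight on g3.
King squares — g1: attacked by Qf2; g2: attacked by Qf2; h2: attacked by Qf2.
Legal moves for White: none.
In check with no legal moves → checkmate.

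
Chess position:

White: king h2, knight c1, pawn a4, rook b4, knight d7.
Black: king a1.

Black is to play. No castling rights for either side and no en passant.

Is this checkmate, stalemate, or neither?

stalemate

Black to move; black king on a1.
In check: no.
King squares — b1: attacked by Rb4; a2: attacked by Nc1; b2: attacked by Rb4.
Legal moves for Black: none.
Not in check and no legal moves → stalemate.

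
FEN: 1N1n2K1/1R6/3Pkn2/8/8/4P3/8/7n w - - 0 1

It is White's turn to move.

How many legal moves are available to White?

3

White to move; king on g8.
In check: yes, from the black knight on f6.
Legal moves: Kh8, Kf8, Kg7.
Count: 3.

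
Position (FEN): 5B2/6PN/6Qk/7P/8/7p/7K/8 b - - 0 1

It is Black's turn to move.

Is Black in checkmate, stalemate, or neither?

Black to move; black king on h6.
In check: yes, from the white queen on g6.
King squares — g5: attacked by Qg6; h5: attacked by Qg6; g6: attacked by Ph5; g7: attacked by Qg6; h7: attacked by Qg6.
Legal moves for Black: none.
In check with no legal moves → checkmate.

checkmate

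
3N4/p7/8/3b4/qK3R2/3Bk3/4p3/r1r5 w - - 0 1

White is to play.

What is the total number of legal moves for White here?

0

White to move; king on b4.
In check: yes, from the black queen on a4.
Legal moves: none.
Count: 0.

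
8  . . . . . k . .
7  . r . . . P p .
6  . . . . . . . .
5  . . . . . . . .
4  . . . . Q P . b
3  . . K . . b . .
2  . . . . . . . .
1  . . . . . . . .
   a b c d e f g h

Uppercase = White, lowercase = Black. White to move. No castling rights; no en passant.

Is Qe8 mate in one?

yes

After Qe8: black king on f8; in check: yes, from the white queen on e8.
King squares — e7: attacked by Qe8; f7: attacked by Qe8; g7: own pawn; e8: attacked by Pf7; g8: attacked by Pf7.
Black has no legal moves → checkmate.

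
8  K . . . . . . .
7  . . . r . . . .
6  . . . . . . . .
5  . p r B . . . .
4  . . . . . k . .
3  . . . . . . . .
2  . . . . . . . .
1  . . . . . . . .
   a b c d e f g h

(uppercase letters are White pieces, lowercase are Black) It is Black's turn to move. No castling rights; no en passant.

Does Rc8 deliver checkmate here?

yes

After Rc8: white king on a8; in check: yes, from the black rook on c8.
King squares — a7: attacked by Rd7; b7: attacked by Rd7; b8: attacked by Rc8.
White has no legal moves → checkmate.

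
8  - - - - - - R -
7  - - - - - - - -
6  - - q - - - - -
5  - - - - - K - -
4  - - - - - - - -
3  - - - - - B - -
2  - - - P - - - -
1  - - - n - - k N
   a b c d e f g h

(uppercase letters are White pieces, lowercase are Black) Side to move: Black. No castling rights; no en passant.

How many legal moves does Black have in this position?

Black to move; king on g1.
In check: yes, from the white rook on g8.
Legal moves: Kh2, Kf1, Qg6+.
Count: 3.

3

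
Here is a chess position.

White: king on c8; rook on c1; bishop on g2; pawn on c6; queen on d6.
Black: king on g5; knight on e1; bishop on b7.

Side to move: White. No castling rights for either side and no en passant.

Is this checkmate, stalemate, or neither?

neither

White to move; white king on c8.
In check: yes, from the black bishop on b7.
Legal moves for White: Kd8, Kb8, Kd7, Kc7, Kxb7, cxb7.
White is in check but has 6 legal moves → neither.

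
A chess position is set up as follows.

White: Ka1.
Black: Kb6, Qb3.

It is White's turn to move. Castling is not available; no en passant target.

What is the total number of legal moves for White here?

0

White to move; king on a1.
In check: no.
Legal moves: none.
Count: 0.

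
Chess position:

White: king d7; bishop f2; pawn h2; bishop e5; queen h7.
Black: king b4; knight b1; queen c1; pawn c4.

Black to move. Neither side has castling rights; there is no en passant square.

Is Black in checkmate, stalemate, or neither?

neither

Black to move; black king on b4.
In check: no.
Legal moves for Black include: Kb5, Ka5, Ka4, Kb3, Ka3, Qh6, Qg5, Qf4, Qe3, Qc3, Qa3, Qd2+, Qc2, Qb2, Qh1, Qg1, Qf1, Qe1, ... (list truncated; more exist).
Black has legal moves and is not in check → neither.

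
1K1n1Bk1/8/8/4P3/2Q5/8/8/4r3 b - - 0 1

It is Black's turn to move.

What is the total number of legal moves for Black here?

5

Black to move; king on g8.
In check: yes, from the white queen on c4.
Legal moves: Kh8, Kxf8, Kh7, Nf7, Ne6.
Count: 5.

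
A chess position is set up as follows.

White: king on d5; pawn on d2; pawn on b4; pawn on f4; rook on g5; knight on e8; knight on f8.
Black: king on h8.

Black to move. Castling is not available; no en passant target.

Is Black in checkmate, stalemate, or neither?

Black to move; black king on h8.
In check: no.
King squares — g7: attacked by Rg5; h7: attacked by Nf8; g8: attacked by Rg5.
Legal moves for Black: none.
Not in check and no legal moves → stalemate.

stalemate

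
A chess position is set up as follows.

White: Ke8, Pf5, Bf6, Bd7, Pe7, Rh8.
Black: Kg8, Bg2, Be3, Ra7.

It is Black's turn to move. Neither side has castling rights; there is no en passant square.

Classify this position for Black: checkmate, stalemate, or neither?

checkmate

Black to move; black king on g8.
In check: yes, from the white rook on h8.
King squares — f7: attacked by Ke8; g7: attacked by Bf6; h7: attacked by Rh8; f8: attacked by Pe7; h8: attacked by Bf6.
Legal moves for Black: none.
In check with no legal moves → checkmate.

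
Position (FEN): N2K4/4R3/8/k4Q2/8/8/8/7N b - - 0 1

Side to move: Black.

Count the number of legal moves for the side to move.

3

Black to move; king on a5.
In check: yes, from the white queen on f5.
Legal moves: Ka6, Kb4, Ka4.
Count: 3.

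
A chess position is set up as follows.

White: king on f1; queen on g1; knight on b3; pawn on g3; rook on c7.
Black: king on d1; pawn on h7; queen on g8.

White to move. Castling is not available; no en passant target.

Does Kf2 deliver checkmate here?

After Kf2: black king on d1; in check: yes, from the white queen on g1.
King squares — c1: attacked by Qg1; e1: attacked by Qg1; c2: attacked by Rc7; d2: attacked by Nb3; e2: attacked by Kf2.
Black has no legal moves → checkmate.

yes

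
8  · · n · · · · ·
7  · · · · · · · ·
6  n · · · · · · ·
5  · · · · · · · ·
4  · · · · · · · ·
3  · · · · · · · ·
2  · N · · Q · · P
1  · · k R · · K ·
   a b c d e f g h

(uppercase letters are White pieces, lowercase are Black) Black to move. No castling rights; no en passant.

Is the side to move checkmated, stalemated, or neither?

checkmate

Black to move; black king on c1.
In check: yes, from the white rook on d1.
King squares — b1: attacked by Rd1; d1: attacked by Nb2; b2: attacked by Qe2; c2: attacked by Qe2; d2: attacked by Rd1.
Legal moves for Black: none.
In check with no legal moves → checkmate.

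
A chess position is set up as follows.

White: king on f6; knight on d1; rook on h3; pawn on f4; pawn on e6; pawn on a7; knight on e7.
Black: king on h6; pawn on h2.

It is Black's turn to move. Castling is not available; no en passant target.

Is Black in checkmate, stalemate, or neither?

Black to move; black king on h6.
In check: yes, from the white rook on h3.
King squares — g5: attacked by Pf4; h5: attacked by Rh3; g6: attacked by Kf6; g7: attacked by Kf6; h7: attacked by Rh3.
Legal moves for Black: none.
In check with no legal moves → checkmate.

checkmate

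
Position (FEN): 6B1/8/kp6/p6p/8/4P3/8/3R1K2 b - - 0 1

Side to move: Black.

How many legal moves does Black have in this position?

Black to move; king on a6.
In check: no.
Legal moves: Kb7, Ka7, Kb5, b5, h4, a4.
Count: 6.

6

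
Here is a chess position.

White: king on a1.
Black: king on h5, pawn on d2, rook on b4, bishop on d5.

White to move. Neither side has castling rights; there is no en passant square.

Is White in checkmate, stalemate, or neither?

White to move; white king on a1.
In check: no.
King squares — b1: attacked by Rb4; a2: attacked by Bd5; b2: attacked by Rb4.
Legal moves for White: none.
Not in check and no legal moves → stalemate.

stalemate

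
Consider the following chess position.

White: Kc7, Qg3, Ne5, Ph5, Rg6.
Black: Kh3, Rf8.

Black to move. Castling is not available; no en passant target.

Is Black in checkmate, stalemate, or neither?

checkmate

Black to move; black king on h3.
In check: yes, from the white queen on g3.
King squares — g2: attacked by Qg3; h2: attacked by Qg3; g3: attacked by Rg6; g4: attacked by Qg3; h4: attacked by Qg3.
Legal moves for Black: none.
In check with no legal moves → checkmate.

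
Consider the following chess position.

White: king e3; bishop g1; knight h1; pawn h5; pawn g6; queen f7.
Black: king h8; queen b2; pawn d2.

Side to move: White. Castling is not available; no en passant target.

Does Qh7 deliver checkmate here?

yes

After Qh7: black king on h8; in check: yes, from the white queen on h7.
King squares — g7: attacked by Qh7; h7: attacked by Pg6; g8: attacked by Qh7.
Black has no legal moves → checkmate.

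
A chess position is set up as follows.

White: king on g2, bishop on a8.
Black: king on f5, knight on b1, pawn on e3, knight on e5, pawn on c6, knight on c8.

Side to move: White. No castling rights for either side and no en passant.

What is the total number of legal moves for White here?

White to move; king on g2.
In check: no.
Legal moves: Bb7, Bxc6, Kh3, Kg3, Kh2, Kh1, Kg1, Kf1.
Count: 8.

8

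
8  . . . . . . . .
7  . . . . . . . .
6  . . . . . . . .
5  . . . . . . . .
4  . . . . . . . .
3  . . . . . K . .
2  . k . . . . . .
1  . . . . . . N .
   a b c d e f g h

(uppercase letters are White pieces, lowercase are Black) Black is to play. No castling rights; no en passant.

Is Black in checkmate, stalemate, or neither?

neither

Black to move; black king on b2.
In check: no.
Legal moves for Black: Kc3, Kb3, Ka3, Kc2, Ka2, Kc1, Kb1, Ka1.
Black has 8 legal moves and is not in check → neither.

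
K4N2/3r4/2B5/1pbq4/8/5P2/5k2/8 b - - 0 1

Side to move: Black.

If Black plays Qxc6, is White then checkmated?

no

After Qxc6: white king on a8; in check: yes, from the black queen on c6.
White has 1 legal reply: Kb8.
In check but a legal move exists → not checkmate.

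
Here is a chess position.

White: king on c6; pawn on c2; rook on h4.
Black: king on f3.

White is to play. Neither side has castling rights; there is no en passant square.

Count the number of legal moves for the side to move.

24

White to move; king on c6.
In check: no.
Legal moves: Kd7, Kc7, Kb7, Kd6, Kb6, Kd5, Kc5, Kb5, Rh8, Rh7, Rh6, Rh5, Rg4, Rf4+, Re4, Rd4, Rc4, Rb4, Ra4, Rh3+, Rh2, Rh1, c3, c4.
Count: 24.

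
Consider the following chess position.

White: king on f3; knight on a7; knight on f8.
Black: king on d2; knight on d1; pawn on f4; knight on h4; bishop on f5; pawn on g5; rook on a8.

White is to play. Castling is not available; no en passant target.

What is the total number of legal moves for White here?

0

White to move; king on f3.
In check: yes, from the black knight on h4.
Legal moves: none.
Count: 0.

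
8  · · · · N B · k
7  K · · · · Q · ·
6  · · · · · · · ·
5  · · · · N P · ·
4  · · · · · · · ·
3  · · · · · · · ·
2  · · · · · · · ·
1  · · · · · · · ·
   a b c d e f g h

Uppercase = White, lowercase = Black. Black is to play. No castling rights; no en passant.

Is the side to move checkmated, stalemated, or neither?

Black to move; black king on h8.
In check: no.
King squares — g7: attacked by Qf7; h7: attacked by Qf7; g8: attacked by Qf7.
Legal moves for Black: none.
Not in check and no legal moves → stalemate.

stalemate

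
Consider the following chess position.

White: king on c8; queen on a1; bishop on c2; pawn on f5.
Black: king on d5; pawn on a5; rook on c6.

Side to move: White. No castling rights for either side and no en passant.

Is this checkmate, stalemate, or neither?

White to move; white king on c8.
In check: yes, from the black rook on c6.
Legal moves for White: Kd8, Kb8, Kd7, Kb7.
White is in check but has 4 legal moves → neither.

neither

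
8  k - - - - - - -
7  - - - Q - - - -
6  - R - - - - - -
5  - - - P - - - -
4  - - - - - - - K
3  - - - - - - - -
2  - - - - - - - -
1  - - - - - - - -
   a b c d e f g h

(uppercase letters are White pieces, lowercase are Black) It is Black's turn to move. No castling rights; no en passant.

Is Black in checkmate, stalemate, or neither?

stalemate

Black to move; black king on a8.
In check: no.
King squares — a7: attacked by Qd7; b7: attacked by Rb6; b8: attacked by Rb6.
Legal moves for Black: none.
Not in check and no legal moves → stalemate.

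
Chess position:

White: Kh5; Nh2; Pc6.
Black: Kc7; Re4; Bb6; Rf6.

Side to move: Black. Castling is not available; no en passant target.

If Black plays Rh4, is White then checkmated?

no

After Rh4: white king on h5; in check: yes, from the black rook on h4.
White has 2 legal replies: Kg5, Kxh4.
In check but a legal move exists → not checkmate.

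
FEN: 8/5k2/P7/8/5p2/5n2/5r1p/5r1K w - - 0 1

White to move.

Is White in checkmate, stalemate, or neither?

White to move; white king on h1.
In check: yes, from the black rook on f1.
King squares — g1: attacked by Rf1; g2: attacked by Rf2; h2: attacked by Rf2.
Legal moves for White: none.
In check with no legal moves → checkmate.

checkmate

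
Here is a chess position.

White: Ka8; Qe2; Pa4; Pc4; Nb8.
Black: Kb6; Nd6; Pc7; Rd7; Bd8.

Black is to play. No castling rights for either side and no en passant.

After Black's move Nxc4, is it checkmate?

After Nxc4: white king on a8; in check: no.
White is not in check, so this cannot be checkmate.

no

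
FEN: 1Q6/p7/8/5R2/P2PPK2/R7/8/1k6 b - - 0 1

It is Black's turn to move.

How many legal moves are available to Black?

Black to move; king on b1.
In check: yes, from the white queen on b8.
Legal moves: Kc2, Kc1.
Count: 2.

2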